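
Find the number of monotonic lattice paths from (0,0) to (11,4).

Each path has 11 right steps and 4 up steps in some order (15 steps total).
Choose which 4 of the 15 steps are up: C(15,4).

Final answer: C(15,4) = 1365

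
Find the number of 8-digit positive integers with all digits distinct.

First digit: 9 (not 0). Second: 9 (not first). Third: 8, etc.
Total: 9 x 9 x 8 x 7 x 6 x 5 x 4 x 3.

Final answer: 1632960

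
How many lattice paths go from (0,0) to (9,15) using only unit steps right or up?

Each path has 9 right steps and 15 up steps in some order (24 steps total).
Choose which 15 of the 24 steps are up: C(24,15).

Final answer: C(24,15) = 1307504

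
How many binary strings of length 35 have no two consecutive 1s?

A valid string ends in 0 (append to any length-(n-1) valid string) or in 01 (append to any length-(n-2) valid string), so a(n) = a(n-1) + a(n-2) with a(1)=2, a(2)=3.
Iterating the recurrence: a(1)=2, a(2)=3, a(3)=5, a(4)=8, a(5)=13, a(6)=21, a(7)=34, a(8)=55, a(9)=89, a(10)=144, a(11)=233, a(12)=377, a(13)=610, a(14)=987, a(15)=1597, a(16)=2584, a(17)=4181, a(18)=6765, a(19)=10946, a(20)=17711, a(21)=28657, a(22)=46368, a(23)=75025, a(24)=121393, a(25)=196418, a(26)=317811, a(27)=514229, a(28)=832040, a(29)=1346269, a(30)=2178309, a(31)=3524578, a(32)=5702887, a(33)=9227465, a(34)=14930352, a(35)=24157817.

Final answer: 24157817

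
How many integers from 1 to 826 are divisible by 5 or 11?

Multiples of 5: 165. Multiples of 11: 75. Of both (lcm=55): 15.
By inclusion-exclusion: 165 + 75 - 15.

Final answer: 225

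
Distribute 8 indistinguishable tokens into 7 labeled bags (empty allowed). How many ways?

Stars and bars: C(n+k-1, k-1) = C(14,6).

Final answer: C(14,6) = 3003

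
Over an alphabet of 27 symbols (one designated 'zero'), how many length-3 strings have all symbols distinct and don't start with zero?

First digit: 26 (nonzero). Second: 26 (not first). Third: 25, etc.
Total: 26 x 26 x 25.

Final answer: 16900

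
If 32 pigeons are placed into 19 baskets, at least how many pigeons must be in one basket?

By the pigeonhole principle: ceiling(32/19).

Final answer: 2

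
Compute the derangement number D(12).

Derangements satisfy D(n) = (n-1)(D(n-1) + D(n-2)), starting from D(0)=1, D(1)=0.
D(2) = 1 x (0 + 1) = 1
D(3) = 2 x (1 + 0) = 2
D(4) = 3 x (2 + 1) = 9
D(5) = 4 x (9 + 2) = 44
D(6) = 5 x (44 + 9) = 265
D(7) = 6 x (265 + 44) = 1854
D(8) = 7 x (1854 + 265) = 14833
D(9) = 8 x (14833 + 1854) = 133496
D(10) = 9 x (133496 + 14833) = 1334961
D(11) = 10 x (1334961 + 133496) = 14684570
D(12) = 11 x (D(11) + D(10)) = 11 x (14684570 + 1334961)

Final answer: D(12) = 176214841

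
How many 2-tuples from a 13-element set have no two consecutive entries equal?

First character: 13 choices. Each subsequent: 12 choices (must differ from the previous one).
Total: 13 x 12^1.

Final answer: 13 x 12^{1} = 156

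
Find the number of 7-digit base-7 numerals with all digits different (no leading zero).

The leading digit has 6 choices (anything but zero); the next has 6 (anything but the first), then 5, and so on, one fewer each time.
Total: 6 x 6 x 5 x 4 x 3 x 2 x 1.

Final answer: 4320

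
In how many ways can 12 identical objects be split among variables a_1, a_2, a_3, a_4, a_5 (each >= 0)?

Stars and bars with 12 stars and 4 bars:
C(12+5-1, 5-1) = C(16,4).

Final answer: C(16,4) = 1820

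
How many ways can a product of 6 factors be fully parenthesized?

The structures are counted by the Catalan number C_n. Here n = 6 - 1 = 5.
C_n = (2n)!/(n!(n+1)!), so C_{5} = 10!/(5! x 6!) = C(10,5)/6 = 252/6.

Final answer: C_{5} = 42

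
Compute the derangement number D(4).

Use the recurrence D(n) = (n-1)(D(n-1) + D(n-2)) with D(0)=1, D(1)=0.
D(2) = 1 x (0 + 1) = 1
D(3) = 2 x (1 + 0) = 2
D(4) = 3 x (D(3) + D(2)) = 3 x (2 + 1)

Final answer: D(4) = 9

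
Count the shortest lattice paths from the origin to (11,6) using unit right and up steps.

Each path has 11 right steps and 6 up steps in some order (17 steps total).
Choose which 6 of the 17 steps are up: C(17,6).

Final answer: C(17,6) = 12376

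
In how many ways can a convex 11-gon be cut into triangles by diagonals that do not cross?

The structures are counted by the Catalan number C_n. Here n = 11 - 2 = 9.
C_n = C(2n,n)/(n+1), so C_{9} = C(18,9)/10 = 48620/10.

Final answer: C_{9} = 4862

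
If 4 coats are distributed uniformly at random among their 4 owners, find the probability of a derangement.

Derangements satisfy D(n) = (n-1)(D(n-1) + D(n-2)), starting from D(0)=1, D(1)=0.
Building up: D(2)=1, D(3)=2, D(4)=9.
Total arrangements: 4! = 24.
Probability = D(4)/4! = 3/8.

Final answer: D(4)/4! = 9/24 = 0.375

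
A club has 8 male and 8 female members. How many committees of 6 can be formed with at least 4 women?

Sum over valid woman counts:
C(8,4)C(8,2) = 1960
C(8,5)C(8,1) = 448
C(8,6)C(8,0) = 28
Total: 1960 + 448 + 28.

Final answer: 2436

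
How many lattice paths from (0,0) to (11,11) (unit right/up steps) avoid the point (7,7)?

Total paths to (11,11): C(22,11) = 705432.
Paths through (7,7): C(14,7) x C(8,4) = 240240.
Avoiding (7,7): 705432 - 240240.

Final answer: 465192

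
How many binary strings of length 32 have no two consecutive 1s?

Classify by the final bit: ...0 gives a(n-1) strings, ...01 gives a(n-2) strings. Thus a(n) = a(n-1) + a(n-2) with a(1)=2, a(2)=3.
Computing successive values: a(1)=2, a(2)=3, a(3)=5, a(4)=8, a(5)=13, a(6)=21, a(7)=34, a(8)=55, a(9)=89, a(10)=144, a(11)=233, a(12)=377, a(13)=610, a(14)=987, a(15)=1597, a(16)=2584, a(17)=4181, a(18)=6765, a(19)=10946, a(20)=17711, a(21)=28657, a(22)=46368, a(23)=75025, a(24)=121393, a(25)=196418, a(26)=317811, a(27)=514229, a(28)=832040, a(29)=1346269, a(30)=2178309, a(31)=3524578, a(32)=5702887.

Final answer: 5702887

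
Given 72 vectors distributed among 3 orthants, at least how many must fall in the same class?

By pigeonhole with 72 objects and 3 categories: ceiling(72/3).

Final answer: 24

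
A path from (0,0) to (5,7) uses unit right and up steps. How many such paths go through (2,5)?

Paths (0,0)->(2,5): C(7,5) = 21.
Paths (2,5)->(5,7): C(5,2) = 10.
By multiplication principle: 21 x 10.

Final answer: 210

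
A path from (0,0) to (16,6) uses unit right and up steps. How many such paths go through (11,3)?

Paths (0,0)->(11,3): C(14,3) = 364.
Paths (11,3)->(16,6): C(8,3) = 56.
By multiplication principle: 364 x 56.

Final answer: 20384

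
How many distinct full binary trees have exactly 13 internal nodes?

This is a standard Catalan-number count: the answer is C_n. Here n = 13.
C_n = (2n)!/(n!(n+1)!), so C_{13} = 26!/(13! x 14!) = C(26,13)/14 = 10400600/14.

Final answer: C_{13} = 742900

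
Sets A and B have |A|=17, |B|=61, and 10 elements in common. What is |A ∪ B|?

|A union B| = |A| + |B| - |A intersect B| = 17 + 61 - 10.

Final answer: 68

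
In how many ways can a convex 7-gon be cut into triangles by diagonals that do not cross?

This is a standard Catalan-number count: the answer is C_n. Here n = 7 - 2 = 5.
C_n = C(2n,n)/(n+1), so C_{5} = C(10,5)/6 = 252/6.

Final answer: C_{5} = 42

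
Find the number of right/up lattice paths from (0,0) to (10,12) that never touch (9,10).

Total paths to (10,12): C(22,12) = 646646.
Paths through (9,10): C(19,10) x C(3,2) = 277134.
Avoiding (9,10): 646646 - 277134.

Final answer: 369512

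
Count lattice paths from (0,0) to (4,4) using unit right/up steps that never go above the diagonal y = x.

Total monotonic paths to (4,4): C(8,4) = 70.
A path is bad iff it touches y = x + 1; reflecting its initial segment maps bad paths bijectively onto all paths to (3,5), of which there are C(8,5) = 56.
Valid Dyck paths: 70 - 56.
(This is the Catalan number C_{4}.)

Final answer: C_{4} = 14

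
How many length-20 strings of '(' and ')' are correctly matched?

This is a standard Catalan-number count: the answer is C_n. Here n = 10 (pairs).
C_n = (2n)!/(n!(n+1)!), so C_{10} = 20!/(10! x 11!) = C(20,10)/11 = 184756/11.

Final answer: C_{10} = 16796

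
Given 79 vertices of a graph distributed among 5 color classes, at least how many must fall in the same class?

By pigeonhole with 79 objects and 5 categories: ceiling(79/5).

Final answer: 16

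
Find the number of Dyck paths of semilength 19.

Total monotonic paths to (19,19): C(38,19) = 35345263800.
Paths that cross above y=x (reflection bijection): C(38,20) = 33578000610.
Valid Dyck paths: 35345263800 - 33578000610.
(Equivalently, C_{19} = C(38,19)/20 = 35345263800/20.)

Final answer: C_{19} = 1767263190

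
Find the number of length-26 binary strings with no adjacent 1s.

Let a(n) count valid strings. If the last bit is 0 the prefix is any valid string of length n-1; if it is 1 the string must end in 01 with a valid prefix of length n-2. So a(n) = a(n-1) + a(n-2), a(1)=2, a(2)=3.
Iterating the recurrence: a(1)=2, a(2)=3, a(3)=5, a(4)=8, a(5)=13, a(6)=21, a(7)=34, a(8)=55, a(9)=89, a(10)=144, a(11)=233, a(12)=377, a(13)=610, a(14)=987, a(15)=1597, a(16)=2584, a(17)=4181, a(18)=6765, a(19)=10946, a(20)=17711, a(21)=28657, a(22)=46368, a(23)=75025, a(24)=121393, a(25)=196418, a(26)=317811.

Final answer: 317811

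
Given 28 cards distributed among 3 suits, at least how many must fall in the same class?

By pigeonhole with 28 objects and 3 categories: ceiling(28/3).

Final answer: 10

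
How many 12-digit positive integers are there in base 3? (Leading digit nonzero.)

In base 3, the leading digit has 2 choices (1..2); each of the remaining 11 digits has 3 choices.
Total: 2 x 3^11.

Final answer: 354294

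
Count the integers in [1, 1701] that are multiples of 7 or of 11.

Multiples of 7: 243. Multiples of 11: 154. Of both (lcm=77): 22.
By inclusion-exclusion: 243 + 154 - 22.

Final answer: 375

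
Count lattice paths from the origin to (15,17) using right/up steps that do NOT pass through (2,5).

Total paths to (15,17): C(32,17) = 565722720.
Paths through (2,5): C(7,5) x C(25,12) = 109206300.
Avoiding (2,5): 565722720 - 109206300.

Final answer: 456516420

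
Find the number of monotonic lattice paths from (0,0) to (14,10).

Each path has 14 right steps and 10 up steps in some order (24 steps total).
Choose which 10 of the 24 steps are up: C(24,10).

Final answer: C(24,10) = 1961256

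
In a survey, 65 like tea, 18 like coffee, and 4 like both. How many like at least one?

|A union B| = |A| + |B| - |A intersect B| = 65 + 18 - 4.

Final answer: 79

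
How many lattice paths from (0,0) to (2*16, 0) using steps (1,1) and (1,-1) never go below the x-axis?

Total monotonic paths to (16,16): C(32,16) = 601080390.
Reflecting each bad path at its first crossing gives a bijection with paths to (15,17): C(32,17) = 565722720.
Valid Dyck paths: 601080390 - 565722720.
(These counts are the Catalan numbers.)

Final answer: C_{16} = 35357670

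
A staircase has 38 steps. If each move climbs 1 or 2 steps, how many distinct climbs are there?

Let f(n) count the ways. The last step is size 1 or 2, so f(n) = f(n-1) + f(n-2) with f(1)=1, f(2)=2.
Building up term by term: f(1)=1, f(2)=2, f(3)=3, f(4)=5, f(5)=8, f(6)=13, f(7)=21, f(8)=34, f(9)=55, f(10)=89, f(11)=144, f(12)=233, f(13)=377, f(14)=610, f(15)=987, f(16)=1597, f(17)=2584, f(18)=4181, f(19)=6765, f(20)=10946, f(21)=17711, f(22)=28657, f(23)=46368, f(24)=75025, f(25)=121393, f(26)=196418, f(27)=317811, f(28)=514229, f(29)=832040, f(30)=1346269, f(31)=2178309, f(32)=3524578, f(33)=5702887, f(34)=9227465, f(35)=14930352, f(36)=24157817, f(37)=39088169, f(38)=63245986.

Final answer: 63245986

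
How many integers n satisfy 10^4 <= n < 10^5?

The leading digit cannot be 0 (9 options); the other 4 digits can be anything (10 options each).
Total: 9 x 10^4.

Final answer: 90000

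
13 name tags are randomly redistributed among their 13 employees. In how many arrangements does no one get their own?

Derangements satisfy D(n) = (n-1)(D(n-1) + D(n-2)), starting from D(0)=1, D(1)=0.
D(2) = 1 x (0 + 1) = 1
D(3) = 2 x (1 + 0) = 2
D(4) = 3 x (2 + 1) = 9
D(5) = 4 x (9 + 2) = 44
D(6) = 5 x (44 + 9) = 265
D(7) = 6 x (265 + 44) = 1854
D(8) = 7 x (1854 + 265) = 14833
D(9) = 8 x (14833 + 1854) = 133496
D(10) = 9 x (133496 + 14833) = 1334961
D(11) = 10 x (1334961 + 133496) = 14684570
D(12) = 11 x (14684570 + 1334961) = 176214841
D(13) = 12 x (D(12) + D(11)) = 12 x (176214841 + 14684570)

Final answer: D(13) = 2290792932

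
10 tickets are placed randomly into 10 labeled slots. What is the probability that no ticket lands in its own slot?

Use the recurrence D(n) = (n-1)(D(n-1) + D(n-2)) with D(0)=1, D(1)=0.
Building up: D(2)=1, D(3)=2, D(4)=9, D(5)=44, D(6)=265, D(7)=1854, D(8)=14833, D(9)=133496, D(10)=1334961.
Total arrangements: 10! = 3628800.
Probability = D(10)/10! = 16481/44800.

Final answer: D(10)/10! = 1334961/3628800 = 0.367879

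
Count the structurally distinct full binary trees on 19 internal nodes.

This is a standard Catalan-number count: the answer is C_n. Here n = 19.
C_n = C(2n,n) - C(2n,n+1), so C_{19} = C(38,19) - C(38,20) = 35345263800 - 33578000610.

Final answer: C_{19} = 1767263190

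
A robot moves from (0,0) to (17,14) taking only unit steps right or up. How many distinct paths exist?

Each path has 17 right steps and 14 up steps in some order (31 steps total).
Choose which 14 of the 31 steps are up: C(31,14).

Final answer: C(31,14) = 265182525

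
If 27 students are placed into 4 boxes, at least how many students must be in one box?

By the pigeonhole principle: ceiling(27/4).

Final answer: 7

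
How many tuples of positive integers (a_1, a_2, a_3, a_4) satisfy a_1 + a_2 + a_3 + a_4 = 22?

Substitute a'_i = a_i - 1 (so a'_i >= 0). Then sum a'_i = 22 - 4 = 18.
Stars and bars: C(18+4-1, 4-1) = C(21,3).

Final answer: C(21,3) = 1330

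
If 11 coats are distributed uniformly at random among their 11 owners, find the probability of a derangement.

Use the recurrence D(n) = (n-1)(D(n-1) + D(n-2)) with D(0)=1, D(1)=0.
Building up: D(2)=1, D(3)=2, D(4)=9, D(5)=44, D(6)=265, D(7)=1854, D(8)=14833, D(9)=133496, D(10)=1334961, D(11)=14684570.
Total arrangements: 11! = 39916800.
Probability = D(11)/11! = 1468457/3991680.

Final answer: D(11)/11! = 14684570/39916800 = 0.367879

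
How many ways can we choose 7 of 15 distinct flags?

C(15,7) = 15!/(7! x 8!).

Final answer: \binom{15}{7} = 6435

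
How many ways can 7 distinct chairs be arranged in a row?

The number of ways to arrange 7 distinct objects is 7!.

Final answer: 7! = 5040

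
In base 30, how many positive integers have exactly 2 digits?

These are the integers in [30^1, 30^2), so the count is 30^2 - 30^1 = 29 x 30^1.

Final answer: 870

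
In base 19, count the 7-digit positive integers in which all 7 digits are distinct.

The leading digit has 18 choices (anything but zero); the next has 18 (anything but the first), then 17, and so on, one fewer each time.
Total: 18 x 18 x 17 x 16 x 15 x 14 x 13.

Final answer: 240589440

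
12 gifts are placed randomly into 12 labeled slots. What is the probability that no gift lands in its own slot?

D(n) = (n-1)(D(n-1) + D(n-2)), D(0)=1, D(1)=0.
Building up: D(2)=1, D(3)=2, D(4)=9, D(5)=44, D(6)=265, D(7)=1854, D(8)=14833, D(9)=133496, D(10)=1334961, D(11)=14684570, D(12)=176214841.
Total arrangements: 12! = 479001600.
Probability = D(12)/12! = 16019531/43545600.

Final answer: D(12)/12! = 176214841/479001600 = 0.367879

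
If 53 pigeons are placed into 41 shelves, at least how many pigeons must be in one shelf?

By the pigeonhole principle: ceiling(53/41).

Final answer: 2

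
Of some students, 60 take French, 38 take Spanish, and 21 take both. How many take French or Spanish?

|A union B| = |A| + |B| - |A intersect B| = 60 + 38 - 21.

Final answer: 77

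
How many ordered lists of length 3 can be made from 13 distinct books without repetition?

P(13,3) = 13!/(13-3)! = 13!/10!.

Final answer: P(13,3) = 1716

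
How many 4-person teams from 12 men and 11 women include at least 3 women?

Sum over valid woman counts:
C(11,3)C(12,1) = 1980
C(11,4)C(12,0) = 330
Total: 1980 + 330.

Final answer: 2310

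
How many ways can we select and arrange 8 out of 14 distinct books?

P(14,8) = 14!/(14-8)! = 14!/6!.

Final answer: P(14,8) = 121080960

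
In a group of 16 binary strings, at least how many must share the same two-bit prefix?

There are 4 possible values for two-bit prefix. With 16 binary strings and 4 categories, by pigeonhole: ceiling(16/4).

Final answer: 4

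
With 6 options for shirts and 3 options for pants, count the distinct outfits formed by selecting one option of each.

By the multiplication principle: 6 x 3.

Final answer: 18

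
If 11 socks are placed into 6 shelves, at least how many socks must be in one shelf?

By the pigeonhole principle: ceiling(11/6).

Final answer: 2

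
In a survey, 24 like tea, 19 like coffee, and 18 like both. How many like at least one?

|A union B| = |A| + |B| - |A intersect B| = 24 + 19 - 18.

Final answer: 25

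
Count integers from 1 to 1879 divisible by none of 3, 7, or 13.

|div by 3|=626, |div by 7|=268, |div by 13|=144.
|div by 3&7|=89, |div by 3&13|=48, |div by 7&13|=20, |div by all|=6.
By inclusion-exclusion, divisible by at least one: 626+268+144-89-48-20+6 = 887.
Not divisible by any: 1879 - 887.

Final answer: 992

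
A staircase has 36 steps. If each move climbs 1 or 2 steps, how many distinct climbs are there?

Let f(n) count the ways. The last step is size 1 or 2, so f(n) = f(n-1) + f(n-2) with f(1)=1, f(2)=2.
Computing successive values: f(1)=1, f(2)=2, f(3)=3, f(4)=5, f(5)=8, f(6)=13, f(7)=21, f(8)=34, f(9)=55, f(10)=89, f(11)=144, f(12)=233, f(13)=377, f(14)=610, f(15)=987, f(16)=1597, f(17)=2584, f(18)=4181, f(19)=6765, f(20)=10946, f(21)=17711, f(22)=28657, f(23)=46368, f(24)=75025, f(25)=121393, f(26)=196418, f(27)=317811, f(28)=514229, f(29)=832040, f(30)=1346269, f(31)=2178309, f(32)=3524578, f(33)=5702887, f(34)=9227465, f(35)=14930352, f(36)=24157817.

Final answer: 24157817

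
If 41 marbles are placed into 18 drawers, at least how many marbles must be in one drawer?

By the pigeonhole principle: ceiling(41/18).

Final answer: 3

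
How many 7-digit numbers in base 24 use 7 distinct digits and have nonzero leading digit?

The leading digit has 23 choices (anything but zero); the next has 23 (anything but the first), then 22, and so on, one fewer each time.
Total: 23 x 23 x 22 x 21 x 20 x 19 x 18.

Final answer: 1671682320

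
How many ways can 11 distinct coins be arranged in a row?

The number of ways to arrange 11 distinct objects is 11!.

Final answer: 11! = 39916800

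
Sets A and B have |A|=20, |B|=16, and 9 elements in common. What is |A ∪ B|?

|A union B| = |A| + |B| - |A intersect B| = 20 + 16 - 9.

Final answer: 27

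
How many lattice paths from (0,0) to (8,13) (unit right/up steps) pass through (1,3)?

Paths (0,0)->(1,3): C(4,3) = 4.
Paths (1,3)->(8,13): C(17,10) = 19448.
By multiplication principle: 4 x 19448.

Final answer: 77792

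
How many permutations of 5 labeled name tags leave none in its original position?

D(n) = (n-1)(D(n-1) + D(n-2)), D(0)=1, D(1)=0.
D(2) = 1 x (0 + 1) = 1
D(3) = 2 x (1 + 0) = 2
D(4) = 3 x (2 + 1) = 9
D(5) = 4 x (D(4) + D(3)) = 4 x (9 + 2)

Final answer: D(5) = 44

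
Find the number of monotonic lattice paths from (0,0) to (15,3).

Each path has 15 right steps and 3 up steps in some order (18 steps total).
Choose which 3 of the 18 steps are up: C(18,3).

Final answer: C(18,3) = 816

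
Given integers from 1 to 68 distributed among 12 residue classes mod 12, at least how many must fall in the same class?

By pigeonhole with 68 objects and 12 categories: ceiling(68/12).

Final answer: 6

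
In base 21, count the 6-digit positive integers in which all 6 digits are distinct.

The leading digit has 20 choices (anything but zero); the next has 20 (anything but the first), then 19, and so on, one fewer each time.
Total: 20 x 20 x 19 x 18 x 17 x 16.

Final answer: 37209600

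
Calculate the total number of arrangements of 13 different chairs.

The number of ways to arrange 13 distinct objects is 13!.

Final answer: 13! = 6227020800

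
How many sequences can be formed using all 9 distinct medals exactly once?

The number of ways to arrange 9 distinct objects is 9!.

Final answer: 9! = 362880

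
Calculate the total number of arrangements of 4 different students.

The number of ways to arrange 4 distinct objects is 4!.

Final answer: 4! = 24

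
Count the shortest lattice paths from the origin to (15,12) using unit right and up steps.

Each path has 15 right steps and 12 up steps in some order (27 steps total).
Choose which 12 of the 27 steps are up: C(27,12).

Final answer: C(27,12) = 17383860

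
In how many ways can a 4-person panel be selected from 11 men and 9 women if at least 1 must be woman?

Sum over valid woman counts:
C(9,1)C(11,3) = 1485
C(9,2)C(11,2) = 1980
C(9,3)C(11,1) = 924
C(9,4)C(11,0) = 126
Total: 1485 + 1980 + 924 + 126.

Final answer: 4515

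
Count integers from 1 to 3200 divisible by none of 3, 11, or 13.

|div by 3|=1066, |div by 11|=290, |div by 13|=246.
|div by 3&11|=96, |div by 3&13|=82, |div by 11&13|=22, |div by all|=7.
By inclusion-exclusion, divisible by at least one: 1066+290+246-96-82-22+7 = 1409.
Not divisible by any: 3200 - 1409.

Final answer: 1791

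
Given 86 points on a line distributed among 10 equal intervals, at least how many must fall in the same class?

By pigeonhole with 86 objects and 10 categories: ceiling(86/10).

Final answer: 9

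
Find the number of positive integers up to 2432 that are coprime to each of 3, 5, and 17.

|div by 3|=810, |div by 5|=486, |div by 17|=143.
|div by 3&5|=162, |div by 3&17|=47, |div by 5&17|=28, |div by all|=9.
By inclusion-exclusion, divisible by at least one: 810+486+143-162-47-28+9 = 1211.
Not divisible by any: 2432 - 1211.

Final answer: 1221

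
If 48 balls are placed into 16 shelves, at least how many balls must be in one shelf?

By the pigeonhole principle: ceiling(48/16).

Final answer: 3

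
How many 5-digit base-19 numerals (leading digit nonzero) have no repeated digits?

First digit: 18 (nonzero). Second: 18 (not first). Third: 17, etc.
Total: 18 x 18 x 17 x 16 x 15.

Final answer: 1321920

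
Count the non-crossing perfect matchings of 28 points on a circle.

This is counted by the nth Catalan number C_n. Here n = 28/2 = 14.
C_n = C(2n,n) - C(2n,n+1), so C_{14} = C(28,14) - C(28,15) = 40116600 - 37442160.

Final answer: C_{14} = 2674440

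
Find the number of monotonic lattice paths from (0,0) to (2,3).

Each path has 2 right steps and 3 up steps in some order (5 steps total).
Choose which 3 of the 5 steps are up: C(5,3).

Final answer: C(5,3) = 10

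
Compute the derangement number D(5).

D(n) = (n-1)(D(n-1) + D(n-2)), D(0)=1, D(1)=0.
Building up: D(2)=1, D(3)=2, D(4)=9.
D(5) = 4 x (D(4) + D(3)) = 4 x (9 + 2).

Final answer: D(5) = 44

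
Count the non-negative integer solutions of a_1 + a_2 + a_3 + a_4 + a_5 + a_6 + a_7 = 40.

Stars and bars with 40 stars and 6 bars:
C(40+7-1, 7-1) = C(46,6).

Final answer: C(46,6) = 9366819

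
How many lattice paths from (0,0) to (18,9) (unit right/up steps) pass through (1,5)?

Paths (0,0)->(1,5): C(6,5) = 6.
Paths (1,5)->(18,9): C(21,4) = 5985.
By multiplication principle: 6 x 5985.

Final answer: 35910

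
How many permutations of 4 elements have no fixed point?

Derangements satisfy D(n) = (n-1)(D(n-1) + D(n-2)), starting from D(0)=1, D(1)=0.
Building up: D(2)=1, D(3)=2.
D(4) = 3 x (D(3) + D(2)) = 3 x (2 + 1).

Final answer: D(4) = 9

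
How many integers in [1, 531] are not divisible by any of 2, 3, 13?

|div by 2|=265, |div by 3|=177, |div by 13|=40.
|div by 2&3|=88, |div by 2&13|=20, |div by 3&13|=13, |div by all|=6.
By inclusion-exclusion, divisible by at least one: 265+177+40-88-20-13+6 = 367.
Not divisible by any: 531 - 367.

Final answer: 164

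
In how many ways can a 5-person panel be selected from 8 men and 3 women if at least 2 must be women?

Sum over valid woman counts:
C(3,2)C(8,3) = 168
C(3,3)C(8,2) = 28
Total: 168 + 28.

Final answer: 196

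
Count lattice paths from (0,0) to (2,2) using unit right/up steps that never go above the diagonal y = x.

Total monotonic paths to (2,2): C(4,2) = 6.
Paths that cross above y=x (reflection bijection): C(4,3) = 4.
Valid Dyck paths: 6 - 4.
(Equivalently, C_{2} = C(4,2)/3 = 6/3.)

Final answer: C_{2} = 2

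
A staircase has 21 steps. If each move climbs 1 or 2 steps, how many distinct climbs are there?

Let f(n) count the ways. The last step is size 1 or 2, so f(n) = f(n-1) + f(n-2) with f(1)=1, f(2)=2.
Building up term by term: f(1)=1, f(2)=2, f(3)=3, f(4)=5, f(5)=8, f(6)=13, f(7)=21, f(8)=34, f(9)=55, f(10)=89, f(11)=144, f(12)=233, f(13)=377, f(14)=610, f(15)=987, f(16)=1597, f(17)=2584, f(18)=4181, f(19)=6765, f(20)=10946, f(21)=17711.

Final answer: 17711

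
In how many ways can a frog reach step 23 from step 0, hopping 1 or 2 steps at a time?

Let f(n) count the ways. The last step is size 1 or 2, so f(n) = f(n-1) + f(n-2) with f(1)=1, f(2)=2.
Building up term by term: f(1)=1, f(2)=2, f(3)=3, f(4)=5, f(5)=8, f(6)=13, f(7)=21, f(8)=34, f(9)=55, f(10)=89, f(11)=144, f(12)=233, f(13)=377, f(14)=610, f(15)=987, f(16)=1597, f(17)=2584, f(18)=4181, f(19)=6765, f(20)=10946, f(21)=17711, f(22)=28657, f(23)=46368.

Final answer: 46368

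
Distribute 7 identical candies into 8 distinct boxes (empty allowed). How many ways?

Stars and bars: C(n+k-1, k-1) = C(14,7).

Final answer: C(14,7) = 3432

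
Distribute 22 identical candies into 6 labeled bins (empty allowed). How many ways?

Stars and bars: C(n+k-1, k-1) = C(27,5).

Final answer: C(27,5) = 80730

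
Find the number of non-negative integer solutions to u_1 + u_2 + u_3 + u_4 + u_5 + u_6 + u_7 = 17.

Stars and bars with 17 stars and 6 bars:
C(17+7-1, 7-1) = C(23,6).

Final answer: C(23,6) = 100947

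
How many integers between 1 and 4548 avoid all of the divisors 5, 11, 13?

|div by 5|=909, |div by 11|=413, |div by 13|=349.
|div by 5&11|=82, |div by 5&13|=69, |div by 11&13|=31, |div by all|=6.
By inclusion-exclusion, divisible by at least one: 909+413+349-82-69-31+6 = 1495.
Not divisible by any: 4548 - 1495.

Final answer: 3053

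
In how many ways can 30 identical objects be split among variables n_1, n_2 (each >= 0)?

Stars and bars with 30 stars and 1 bars:
C(30+2-1, 2-1) = C(31,1).

Final answer: C(31,1) = 31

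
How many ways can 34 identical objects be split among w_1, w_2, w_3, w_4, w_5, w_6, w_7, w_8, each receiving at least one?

Substitute w'_i = w_i - 1 (so w'_i >= 0). Then sum w'_i = 34 - 8 = 26.
Stars and bars: C(26+8-1, 8-1) = C(33,7).

Final answer: C(33,7) = 4272048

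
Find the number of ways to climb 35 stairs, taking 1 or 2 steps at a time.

Condition on the final move: it is a 1-step (f(n-1) ways to get there) or a 2-step (f(n-2) ways), so f(n) = f(n-1) + f(n-2), with f(1)=1, f(2)=2.
Computing successive values: f(1)=1, f(2)=2, f(3)=3, f(4)=5, f(5)=8, f(6)=13, f(7)=21, f(8)=34, f(9)=55, f(10)=89, f(11)=144, f(12)=233, f(13)=377, f(14)=610, f(15)=987, f(16)=1597, f(17)=2584, f(18)=4181, f(19)=6765, f(20)=10946, f(21)=17711, f(22)=28657, f(23)=46368, f(24)=75025, f(25)=121393, f(26)=196418, f(27)=317811, f(28)=514229, f(29)=832040, f(30)=1346269, f(31)=2178309, f(32)=3524578, f(33)=5702887, f(34)=9227465, f(35)=14930352.

Final answer: 14930352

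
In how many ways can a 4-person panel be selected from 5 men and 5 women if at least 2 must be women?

Sum over valid woman counts:
C(5,2)C(5,2) = 100
C(5,3)C(5,1) = 50
C(5,4)C(5,0) = 5
Total: 100 + 50 + 5.

Final answer: 155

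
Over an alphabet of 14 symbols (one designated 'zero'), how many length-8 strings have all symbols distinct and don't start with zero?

First digit: 13 (nonzero). Second: 13 (not first). Third: 12, etc.
Total: 13 x 13 x 12 x 11 x 10 x 9 x 8 x 7.

Final answer: 112432320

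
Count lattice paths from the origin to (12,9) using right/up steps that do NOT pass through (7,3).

Total paths to (12,9): C(21,9) = 293930.
Paths through (7,3): C(10,3) x C(11,6) = 55440.
Avoiding (7,3): 293930 - 55440.

Final answer: 238490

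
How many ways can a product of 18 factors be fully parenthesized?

The structures are counted by the Catalan number C_n. Here n = 18 - 1 = 17.
C_n = (2n)!/(n!(n+1)!), so C_{17} = 34!/(17! x 18!) = C(34,17)/18 = 2333606220/18.

Final answer: C_{17} = 129644790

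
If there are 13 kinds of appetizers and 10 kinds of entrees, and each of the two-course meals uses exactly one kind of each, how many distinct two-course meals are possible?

By the multiplication principle: 13 x 10.

Final answer: 130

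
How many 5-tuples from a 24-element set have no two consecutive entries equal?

First character: 24 choices. Each subsequent: 23 choices (must differ from the previous one).
Total: 24 x 23^4.

Final answer: 24 x 23^{4} = 6716184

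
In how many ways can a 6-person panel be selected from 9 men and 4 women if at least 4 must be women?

Sum over valid woman counts:
C(4,4)C(9,2).

Final answer: 36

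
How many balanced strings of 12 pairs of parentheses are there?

This is a standard Catalan-number count: the answer is C_n. Here n = 12 (pairs).
C_n = (2n)!/(n!(n+1)!), so C_{12} = 24!/(12! x 13!) = C(24,12)/13 = 2704156/13.

Final answer: C_{12} = 208012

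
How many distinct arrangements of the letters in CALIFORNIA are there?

Letters (A:2, C:1, F:1, I:2, L:1, N:1, O:1, R:1). Total letters: 10.
Permutations = 10!/(2! x 2!).

Final answer: 907200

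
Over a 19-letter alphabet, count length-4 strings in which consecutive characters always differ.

First character: 19 choices. Each subsequent: 18 choices (must differ from the previous one).
Total: 19 x 18^3.

Final answer: 19 x 18^{3} = 110808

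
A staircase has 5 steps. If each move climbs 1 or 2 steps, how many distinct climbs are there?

Let f(n) count the ways. The last step is size 1 or 2, so f(n) = f(n-1) + f(n-2) with f(1)=1, f(2)=2.
Iterating the recurrence: f(1)=1, f(2)=2, f(3)=3, f(4)=5, f(5)=8.

Final answer: 8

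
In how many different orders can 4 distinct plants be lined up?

The number of ways to arrange 4 distinct objects is 4!.

Final answer: 4! = 24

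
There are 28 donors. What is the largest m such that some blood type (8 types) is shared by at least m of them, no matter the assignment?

There are 8 possible values for blood type (8 types). With 28 donors and 8 categories, by pigeonhole: ceiling(28/8).

Final answer: 4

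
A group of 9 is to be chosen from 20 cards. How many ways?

C(20,9) = 20!/(9! x 11!).

Final answer: \binom{20}{9} = 167960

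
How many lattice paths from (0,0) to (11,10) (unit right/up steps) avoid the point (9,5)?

Total paths to (11,10): C(21,10) = 352716.
Paths through (9,5): C(14,5) x C(7,5) = 42042.
Avoiding (9,5): 352716 - 42042.

Final answer: 310674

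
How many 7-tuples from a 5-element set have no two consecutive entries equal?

First character: 5 choices. Each subsequent: 4 choices (must differ from the previous one).
Total: 5 x 4^6.

Final answer: 5 x 4^{6} = 20480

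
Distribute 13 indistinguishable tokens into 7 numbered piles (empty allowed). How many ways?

Stars and bars: C(n+k-1, k-1) = C(19,6).

Final answer: C(19,6) = 27132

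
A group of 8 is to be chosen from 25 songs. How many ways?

C(25,8) = 25!/(8! x (25-8)!).

Final answer: C(25,8) = 1081575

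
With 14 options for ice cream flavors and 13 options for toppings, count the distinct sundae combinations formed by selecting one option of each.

By the multiplication principle: 14 x 13.

Final answer: 182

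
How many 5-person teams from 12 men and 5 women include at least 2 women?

Sum over valid woman counts:
C(5,2)C(12,3) = 2200
C(5,3)C(12,2) = 660
C(5,4)C(12,1) = 60
C(5,5)C(12,0) = 1
Total: 2200 + 660 + 60 + 1.

Final answer: 2921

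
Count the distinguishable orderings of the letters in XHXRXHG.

Letters (G:1, H:2, R:1, X:3). Total letters: 7.
Permutations = 7!/(3! x 2!).

Final answer: 420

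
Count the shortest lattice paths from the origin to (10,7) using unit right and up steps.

Each path has 10 right steps and 7 up steps in some order (17 steps total).
Choose which 7 of the 17 steps are up: C(17,7).

Final answer: C(17,7) = 19448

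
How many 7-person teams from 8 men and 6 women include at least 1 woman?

Sum over valid woman counts:
C(6,1)C(8,6) = 168
C(6,2)C(8,5) = 840
C(6,3)C(8,4) = 1400
C(6,4)C(8,3) = 840
C(6,5)C(8,2) = 168
C(6,6)C(8,1) = 8
Total: 168 + 840 + 1400 + 840 + 168 + 8.

Final answer: 3424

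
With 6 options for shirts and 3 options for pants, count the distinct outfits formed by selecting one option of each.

By the multiplication principle: 6 x 3.

Final answer: 18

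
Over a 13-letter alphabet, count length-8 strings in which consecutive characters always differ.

Let g(n) count such strings. g(1) = 13, and each valid string of length n-1 extends in 12 ways (any symbol but the last), so g(n) = 12 g(n-1).
Total: g(8) = 13 x 12^7.

Final answer: 13 x 12^{7} = 465813504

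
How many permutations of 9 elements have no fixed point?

Derangements satisfy D(n) = (n-1)(D(n-1) + D(n-2)), starting from D(0)=1, D(1)=0.
Building up: D(2)=1, D(3)=2, D(4)=9, D(5)=44, D(6)=265, D(7)=1854, D(8)=14833.
D(9) = 8 x (D(8) + D(7)) = 8 x (14833 + 1854).

Final answer: D(9) = 133496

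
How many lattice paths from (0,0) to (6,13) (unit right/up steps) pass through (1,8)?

Paths (0,0)->(1,8): C(9,8) = 9.
Paths (1,8)->(6,13): C(10,5) = 252.
By multiplication principle: 9 x 252.

Final answer: 2268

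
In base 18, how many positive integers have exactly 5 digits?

Leading digit: 17 options (nonzero). Other 4 digit(s): 18 options each.
Total: 17 x 18^4.

Final answer: 1784592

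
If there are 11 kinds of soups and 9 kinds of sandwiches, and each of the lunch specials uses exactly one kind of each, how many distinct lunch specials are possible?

By the multiplication principle: 11 x 9.

Final answer: 99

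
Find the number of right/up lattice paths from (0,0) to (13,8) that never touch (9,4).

Total paths to (13,8): C(21,8) = 203490.
Paths through (9,4): C(13,4) x C(8,4) = 50050.
Avoiding (9,4): 203490 - 50050.

Final answer: 153440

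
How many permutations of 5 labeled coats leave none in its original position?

D(n) = (n-1)(D(n-1) + D(n-2)), D(0)=1, D(1)=0.
D(2) = 1 x (0 + 1) = 1
D(3) = 2 x (1 + 0) = 2
D(4) = 3 x (2 + 1) = 9
D(5) = 4 x (D(4) + D(3)) = 4 x (9 + 2)

Final answer: D(5) = 44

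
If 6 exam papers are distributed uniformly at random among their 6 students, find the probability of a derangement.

Use the recurrence D(n) = (n-1)(D(n-1) + D(n-2)) with D(0)=1, D(1)=0.
Building up: D(2)=1, D(3)=2, D(4)=9, D(5)=44, D(6)=265.
Total arrangements: 6! = 720.
Probability = D(6)/6! = 53/144.

Final answer: D(6)/6! = 265/720 = 0.368056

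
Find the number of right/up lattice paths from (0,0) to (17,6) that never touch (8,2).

Total paths to (17,6): C(23,6) = 100947.
Paths through (8,2): C(10,2) x C(13,4) = 32175.
Avoiding (8,2): 100947 - 32175.

Final answer: 68772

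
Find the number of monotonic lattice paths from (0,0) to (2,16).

Each path has 2 right steps and 16 up steps in some order (18 steps total).
Choose which 16 of the 18 steps are up: C(18,16).

Final answer: C(18,16) = 153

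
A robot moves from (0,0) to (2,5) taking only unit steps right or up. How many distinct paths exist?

Each path has 2 right steps and 5 up steps in some order (7 steps total).
Choose which 5 of the 7 steps are up: C(7,5).

Final answer: C(7,5) = 21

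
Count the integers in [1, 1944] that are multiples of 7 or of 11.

Multiples of 7: 277. Multiples of 11: 176. Of both (lcm=77): 25.
By inclusion-exclusion: 277 + 176 - 25.

Final answer: 428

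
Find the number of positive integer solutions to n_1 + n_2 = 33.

Substitute n'_i = n_i - 1 (so n'_i >= 0). Then sum n'_i = 33 - 2 = 31.
Stars and bars: C(31+2-1, 2-1) = C(32,1).

Final answer: C(32,1) = 32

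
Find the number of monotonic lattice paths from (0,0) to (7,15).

Each path has 7 right steps and 15 up steps in some order (22 steps total).
Choose which 15 of the 22 steps are up: C(22,15).

Final answer: C(22,15) = 170544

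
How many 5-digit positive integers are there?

The leading digit cannot be 0 (9 options); the other 4 digits can be anything (10 options each).
Total: 9 x 10^4.

Final answer: 90000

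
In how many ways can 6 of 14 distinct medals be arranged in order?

P(14,6) = 14!/(14-6)! = 14!/8!.

Final answer: P(14,6) = 2162160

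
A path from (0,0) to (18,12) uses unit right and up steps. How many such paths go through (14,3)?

Paths (0,0)->(14,3): C(17,3) = 680.
Paths (14,3)->(18,12): C(13,9) = 715.
By multiplication principle: 680 x 715.

Final answer: 486200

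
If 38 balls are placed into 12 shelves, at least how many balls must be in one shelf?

By the pigeonhole principle: ceiling(38/12).

Final answer: 4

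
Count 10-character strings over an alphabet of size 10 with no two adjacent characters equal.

Let g(n) count such strings. g(1) = 10, and each valid string of length n-1 extends in 9 ways (any symbol but the last), so g(n) = 9 g(n-1).
Total: g(10) = 10 x 9^9.

Final answer: 10 x 9^{9} = 3874204890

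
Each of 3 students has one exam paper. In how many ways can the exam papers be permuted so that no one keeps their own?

Use the recurrence D(n) = (n-1)(D(n-1) + D(n-2)) with D(0)=1, D(1)=0.
D(2) = 1 x (0 + 1) = 1
D(3) = 2 x (D(2) + D(1)) = 2 x (1 + 0)

Final answer: D(3) = 2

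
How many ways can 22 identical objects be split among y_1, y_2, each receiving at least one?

Substitute y'_i = y_i - 1 (so y'_i >= 0). Then sum y'_i = 22 - 2 = 20.
Stars and bars: C(20+2-1, 2-1) = C(21,1).

Final answer: C(21,1) = 21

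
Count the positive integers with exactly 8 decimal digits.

First digit: 9 choices (1-9). Each of the remaining 7 digits: 10 choices.
Total: 9 x 10^7.

Final answer: 90000000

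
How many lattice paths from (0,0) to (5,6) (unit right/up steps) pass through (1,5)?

Paths (0,0)->(1,5): C(6,5) = 6.
Paths (1,5)->(5,6): C(5,1) = 5.
By multiplication principle: 6 x 5.

Final answer: 30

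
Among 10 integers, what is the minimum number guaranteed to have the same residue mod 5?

There are 5 possible values for residue mod 5. With 10 integers and 5 categories, by pigeonhole: ceiling(10/5).

Final answer: 2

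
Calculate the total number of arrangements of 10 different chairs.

The number of ways to arrange 10 distinct objects is 10!.

Final answer: 10! = 3628800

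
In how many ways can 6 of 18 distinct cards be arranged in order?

P(18,6) = 18!/(18-6)! = 18!/12!.

Final answer: P(18,6) = 13366080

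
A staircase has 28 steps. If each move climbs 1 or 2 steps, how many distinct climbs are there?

Condition on the final move: it is a 1-step (f(n-1) ways to get there) or a 2-step (f(n-2) ways), so f(n) = f(n-1) + f(n-2), with f(1)=1, f(2)=2.
Building up term by term: f(1)=1, f(2)=2, f(3)=3, f(4)=5, f(5)=8, f(6)=13, f(7)=21, f(8)=34, f(9)=55, f(10)=89, f(11)=144, f(12)=233, f(13)=377, f(14)=610, f(15)=987, f(16)=1597, f(17)=2584, f(18)=4181, f(19)=6765, f(20)=10946, f(21)=17711, f(22)=28657, f(23)=46368, f(24)=75025, f(25)=121393, f(26)=196418, f(27)=317811, f(28)=514229.

Final answer: 514229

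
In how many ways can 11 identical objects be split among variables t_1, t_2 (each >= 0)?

Stars and bars with 11 stars and 1 bars:
C(11+2-1, 2-1) = C(12,1).

Final answer: C(12,1) = 12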